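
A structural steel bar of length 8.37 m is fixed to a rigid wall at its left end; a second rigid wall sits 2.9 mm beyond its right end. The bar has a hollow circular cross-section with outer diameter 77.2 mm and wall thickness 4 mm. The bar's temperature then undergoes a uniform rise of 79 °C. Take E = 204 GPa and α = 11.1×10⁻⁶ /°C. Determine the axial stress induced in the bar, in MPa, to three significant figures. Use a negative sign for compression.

Free thermal expansion αLΔT = 11.1e-6 · 8370 · 79 = 7.34 mm.
The walls engage after the gap closes; constrained expansion = 7.34 − 2.9 = 4.44 mm.
The walls impose strain ε = −(4.44)/8370 = -5.3042e-04; σ = Eε = 204000 · -5.3042e-04 = -108.2 MPa.

-108 MPa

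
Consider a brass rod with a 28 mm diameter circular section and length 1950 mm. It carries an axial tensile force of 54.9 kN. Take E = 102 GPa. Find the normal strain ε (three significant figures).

8.74e-04

A = 615.8 mm².
σ = N/A = 89.16 MPa; ε = σ/E = 89.16/102000 = 8.741e-04.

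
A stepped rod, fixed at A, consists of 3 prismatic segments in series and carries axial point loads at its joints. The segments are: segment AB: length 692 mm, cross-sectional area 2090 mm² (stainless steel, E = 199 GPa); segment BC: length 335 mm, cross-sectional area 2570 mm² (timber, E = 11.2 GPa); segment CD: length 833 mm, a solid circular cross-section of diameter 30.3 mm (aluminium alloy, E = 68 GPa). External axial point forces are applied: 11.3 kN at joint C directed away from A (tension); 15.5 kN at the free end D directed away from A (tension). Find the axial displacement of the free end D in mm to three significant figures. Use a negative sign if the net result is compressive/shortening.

Internal axial forces (sectioning from the free end, tension +): N_CD = 15.5 kN, N_BC = 26.8 kN, N_AB = 26.8 kN.
A_CD = 721.1 mm².
δ_AB = 26800·692/(2090·199000) = 0.04459 mm
δ_BC = 26800·335/(2570·11200) = 0.3119 mm
δ_CD = 15500·833/(721.1·68000) = 0.2633 mm
δ = Σδ_i = 0.6198 mm.

0.620 mm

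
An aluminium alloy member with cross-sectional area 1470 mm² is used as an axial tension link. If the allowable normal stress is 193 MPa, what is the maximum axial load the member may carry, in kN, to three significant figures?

P_max = σ_allow · A = 193 · 1470 = 283700 N = 283.7 kN.

284 kN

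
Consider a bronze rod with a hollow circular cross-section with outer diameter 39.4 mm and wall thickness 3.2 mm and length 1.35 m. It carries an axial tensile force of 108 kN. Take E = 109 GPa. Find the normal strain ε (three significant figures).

0.00272

A = 363.9 mm².
σ = N/A = 296.8 MPa; ε = σ/E = 296.8/109000 = 2.723e-03.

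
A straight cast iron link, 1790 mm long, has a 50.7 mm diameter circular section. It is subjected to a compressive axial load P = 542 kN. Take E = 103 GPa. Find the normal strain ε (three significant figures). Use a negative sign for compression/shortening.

-0.00261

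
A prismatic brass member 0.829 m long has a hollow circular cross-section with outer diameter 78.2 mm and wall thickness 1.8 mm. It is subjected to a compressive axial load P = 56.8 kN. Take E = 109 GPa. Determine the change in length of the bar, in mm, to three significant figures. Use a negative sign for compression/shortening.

A = 432 mm².
δ_mech = NL/(AE) = -56800·829/(432·109000) = -0.9999 mm.

-1.00 mm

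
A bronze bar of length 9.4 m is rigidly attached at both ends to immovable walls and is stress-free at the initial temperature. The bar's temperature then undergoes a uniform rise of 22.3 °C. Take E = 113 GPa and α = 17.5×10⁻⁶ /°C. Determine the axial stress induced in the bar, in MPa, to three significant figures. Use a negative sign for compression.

-44.1 MPa

Free thermal expansion αLΔT = 17.5e-6 · 9400 · 22.3 = 3.668 mm.
The walls impose strain ε = −(3.668)/9400 = -3.9025e-04; σ = Eε = 113000 · -3.9025e-04 = -44.1 MPa.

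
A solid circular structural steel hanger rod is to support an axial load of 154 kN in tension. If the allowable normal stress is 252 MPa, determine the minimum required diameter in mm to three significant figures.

Required area A ≥ P/σ_allow = 154000/252 = 611.1 mm².
For a solid circular section, d ≥ √(4A/π) = 27.89 mm.

27.9 mm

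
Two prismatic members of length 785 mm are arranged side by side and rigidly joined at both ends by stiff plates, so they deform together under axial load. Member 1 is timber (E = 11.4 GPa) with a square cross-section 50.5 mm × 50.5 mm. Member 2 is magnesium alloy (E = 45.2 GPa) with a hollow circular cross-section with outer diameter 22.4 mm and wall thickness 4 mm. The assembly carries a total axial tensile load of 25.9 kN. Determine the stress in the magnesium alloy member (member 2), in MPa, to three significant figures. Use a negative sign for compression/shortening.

29.6 MPa

A_1 = 2550 mm².
A_2 = 231.2 mm².
Equal strain + equilibrium ⇒ each member carries load in proportion to AE: A₁E₁ = 29070000 N, A₂E₂ = 10450000 N, ΣAE = 39520000 N.
σ₂ = P·E₂/ΣAE = 25900·45200/39520000 = 29.62 MPa.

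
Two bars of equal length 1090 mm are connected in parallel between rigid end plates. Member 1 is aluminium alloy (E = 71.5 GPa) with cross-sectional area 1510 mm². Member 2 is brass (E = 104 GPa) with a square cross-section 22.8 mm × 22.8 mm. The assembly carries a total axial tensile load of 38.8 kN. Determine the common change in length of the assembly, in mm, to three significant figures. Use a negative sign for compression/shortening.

A_2 = 519.8 mm².
Equal strain + equilibrium ⇒ each member carries load in proportion to AE: A₁E₁ = 108000000 N, A₂E₂ = 54060000 N, ΣAE = 162000000 N.
δ = PL/ΣAE = 38800·1090/162000000 = 0.261 mm.

0.261 mm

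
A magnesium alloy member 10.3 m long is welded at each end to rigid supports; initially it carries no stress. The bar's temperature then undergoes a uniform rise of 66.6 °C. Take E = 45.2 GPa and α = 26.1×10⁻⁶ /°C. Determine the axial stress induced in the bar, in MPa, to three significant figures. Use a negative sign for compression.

-78.6 MPa

Free thermal expansion αLΔT = 26.1e-6 · 10300 · 66.6 = 17.9 mm.
The walls impose strain ε = −(17.9)/10300 = -1.7383e-03; σ = Eε = 45200 · -1.7383e-03 = -78.57 MPa.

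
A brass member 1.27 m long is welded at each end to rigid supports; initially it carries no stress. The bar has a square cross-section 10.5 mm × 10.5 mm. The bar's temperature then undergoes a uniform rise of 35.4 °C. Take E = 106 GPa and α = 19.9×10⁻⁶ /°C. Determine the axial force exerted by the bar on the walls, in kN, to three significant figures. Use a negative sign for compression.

-8.23 kN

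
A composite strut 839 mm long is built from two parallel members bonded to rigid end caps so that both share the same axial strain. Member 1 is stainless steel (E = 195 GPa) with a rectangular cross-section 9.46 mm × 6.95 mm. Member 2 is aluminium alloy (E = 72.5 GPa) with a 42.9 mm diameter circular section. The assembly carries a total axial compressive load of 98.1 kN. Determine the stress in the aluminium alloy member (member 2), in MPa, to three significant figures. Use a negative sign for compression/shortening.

A_1 = 65.75 mm².
A_2 = 1445 mm².
Equal strain + equilibrium ⇒ each member carries load in proportion to AE: A₁E₁ = 12820000 N, A₂E₂ = 104800000 N, ΣAE = 117600000 N.
σ₂ = P·E₂/ΣAE = -98100·72500/117600000 = -60.47 MPa.

-60.5 MPa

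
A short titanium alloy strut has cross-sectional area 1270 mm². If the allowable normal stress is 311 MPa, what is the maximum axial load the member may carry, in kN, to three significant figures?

395 kN

P_max = σ_allow · A = 311 · 1270 = 395000 N = 395 kN.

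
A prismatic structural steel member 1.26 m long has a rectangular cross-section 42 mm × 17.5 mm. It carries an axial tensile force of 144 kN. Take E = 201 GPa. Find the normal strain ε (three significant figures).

A = 735 mm².
σ = N/A = 195.9 MPa; ε = σ/E = 195.9/201000 = 9.747e-04.

9.75e-04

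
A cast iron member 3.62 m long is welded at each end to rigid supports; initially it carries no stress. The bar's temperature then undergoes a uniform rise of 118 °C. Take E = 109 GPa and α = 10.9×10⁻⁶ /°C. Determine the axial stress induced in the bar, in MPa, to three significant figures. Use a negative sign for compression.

-140 MPa

Free thermal expansion αLΔT = 10.9e-6 · 3620 · 118 = 4.656 mm.
The walls impose strain ε = −(4.656)/3620 = -1.2862e-03; σ = Eε = 109000 · -1.2862e-03 = -140.2 MPa.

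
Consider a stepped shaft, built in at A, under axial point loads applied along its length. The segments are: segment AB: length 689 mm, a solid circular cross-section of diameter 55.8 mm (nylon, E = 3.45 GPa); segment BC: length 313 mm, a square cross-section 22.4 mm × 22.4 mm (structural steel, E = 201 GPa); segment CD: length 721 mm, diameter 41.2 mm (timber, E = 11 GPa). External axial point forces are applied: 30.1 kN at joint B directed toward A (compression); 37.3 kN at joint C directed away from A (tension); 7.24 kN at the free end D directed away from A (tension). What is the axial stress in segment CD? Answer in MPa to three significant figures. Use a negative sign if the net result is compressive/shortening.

Internal axial forces (sectioning from the free end, tension +): N_CD = 7.24 kN, N_BC = 44.54 kN, N_AB = 14.44 kN.
A_CD = 1333 mm².
σ_CD = N_CD/A_CD = 7240/1333 = 5.431 MPa.

5.43 MPa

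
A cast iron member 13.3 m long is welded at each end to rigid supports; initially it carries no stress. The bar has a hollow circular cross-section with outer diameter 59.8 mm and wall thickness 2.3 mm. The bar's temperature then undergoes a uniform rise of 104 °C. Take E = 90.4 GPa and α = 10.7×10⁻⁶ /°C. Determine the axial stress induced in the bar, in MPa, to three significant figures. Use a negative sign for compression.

-101 MPa

Free thermal expansion αLΔT = 10.7e-6 · 13300 · 104 = 14.8 mm.
The walls impose strain ε = −(14.8)/13300 = -1.1128e-03; σ = Eε = 90400 · -1.1128e-03 = -100.6 MPa.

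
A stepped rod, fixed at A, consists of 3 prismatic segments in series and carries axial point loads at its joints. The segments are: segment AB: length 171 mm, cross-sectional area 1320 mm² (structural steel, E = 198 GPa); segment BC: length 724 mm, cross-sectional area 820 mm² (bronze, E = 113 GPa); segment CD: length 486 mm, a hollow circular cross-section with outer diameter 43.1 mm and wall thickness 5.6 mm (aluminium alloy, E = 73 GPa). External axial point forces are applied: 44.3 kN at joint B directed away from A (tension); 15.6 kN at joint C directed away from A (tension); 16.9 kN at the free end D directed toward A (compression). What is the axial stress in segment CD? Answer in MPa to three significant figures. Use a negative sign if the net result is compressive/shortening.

-25.6 MPa

Internal axial forces (sectioning from the free end, tension +): N_CD = -16.9 kN, N_BC = -1.3 kN, N_AB = 43 kN.
A_CD = 659.7 mm².
σ_CD = N_CD/A_CD = -16900/659.7 = -25.62 MPa.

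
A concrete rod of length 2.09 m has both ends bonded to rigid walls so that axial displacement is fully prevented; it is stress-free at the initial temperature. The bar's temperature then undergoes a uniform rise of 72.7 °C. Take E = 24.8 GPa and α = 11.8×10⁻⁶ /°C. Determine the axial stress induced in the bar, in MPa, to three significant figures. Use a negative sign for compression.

Free thermal expansion αLΔT = 11.8e-6 · 2090 · 72.7 = 1.793 mm.
The walls impose strain ε = −(1.793)/2090 = -8.5786e-04; σ = Eε = 24800 · -8.5786e-04 = -21.27 MPa.

-21.3 MPa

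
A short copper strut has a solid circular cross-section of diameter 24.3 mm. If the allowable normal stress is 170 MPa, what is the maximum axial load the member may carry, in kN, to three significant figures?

78.8 kN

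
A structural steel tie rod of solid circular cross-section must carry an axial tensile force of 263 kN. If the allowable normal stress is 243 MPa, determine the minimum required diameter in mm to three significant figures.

37.1 mm

Required area A ≥ P/σ_allow = 263000/243 = 1082 mm².
For a solid circular section, d ≥ √(4A/π) = 37.12 mm.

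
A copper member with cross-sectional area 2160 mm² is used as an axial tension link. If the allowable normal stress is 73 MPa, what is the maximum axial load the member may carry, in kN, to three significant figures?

158 kN

P_max = σ_allow · A = 73 · 2160 = 157700 N = 157.7 kN.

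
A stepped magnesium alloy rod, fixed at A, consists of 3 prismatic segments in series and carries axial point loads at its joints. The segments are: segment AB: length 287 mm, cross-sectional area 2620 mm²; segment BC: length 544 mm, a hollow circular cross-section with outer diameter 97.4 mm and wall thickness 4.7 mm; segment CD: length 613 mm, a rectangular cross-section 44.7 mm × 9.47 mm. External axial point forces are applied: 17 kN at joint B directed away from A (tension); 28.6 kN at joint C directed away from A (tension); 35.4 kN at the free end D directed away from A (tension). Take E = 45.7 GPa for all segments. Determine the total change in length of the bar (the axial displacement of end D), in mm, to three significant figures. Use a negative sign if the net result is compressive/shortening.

Internal axial forces (sectioning from the free end, tension +): N_CD = 35.4 kN, N_BC = 64 kN, N_AB = 81 kN.
A_BC = 1369 mm².
A_CD = 423.3 mm².
δ_AB = 81000·287/(2620·45700) = 0.1942 mm
δ_BC = 64000·544/(1369·45700) = 0.5566 mm
δ_CD = 35400·613/(423.3·45700) = 1.122 mm
δ = Σδ_i = 1.872 mm.

1.87 mm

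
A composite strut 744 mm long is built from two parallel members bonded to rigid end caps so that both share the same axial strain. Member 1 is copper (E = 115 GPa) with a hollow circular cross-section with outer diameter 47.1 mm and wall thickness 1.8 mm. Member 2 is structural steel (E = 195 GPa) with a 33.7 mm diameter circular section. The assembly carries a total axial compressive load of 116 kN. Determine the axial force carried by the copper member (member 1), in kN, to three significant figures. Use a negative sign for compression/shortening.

-16.8 kN

A_1 = 256.2 mm².
A_2 = 892 mm².
Equal strain + equilibrium ⇒ each member carries load in proportion to AE: A₁E₁ = 29460000 N, A₂E₂ = 173900000 N, ΣAE = 203400000 N.
F₁ = P·A₁E₁/ΣAE = -116000·29460000/203400000 = -16800 N.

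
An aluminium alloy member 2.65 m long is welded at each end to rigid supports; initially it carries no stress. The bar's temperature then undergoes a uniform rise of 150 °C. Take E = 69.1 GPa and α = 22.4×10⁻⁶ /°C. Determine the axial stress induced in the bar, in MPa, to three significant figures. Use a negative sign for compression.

-232 MPa

Free thermal expansion αLΔT = 22.4e-6 · 2650 · 150 = 8.904 mm.
The walls impose strain ε = −(8.904)/2650 = -3.3600e-03; σ = Eε = 69100 · -3.3600e-03 = -232.2 MPa.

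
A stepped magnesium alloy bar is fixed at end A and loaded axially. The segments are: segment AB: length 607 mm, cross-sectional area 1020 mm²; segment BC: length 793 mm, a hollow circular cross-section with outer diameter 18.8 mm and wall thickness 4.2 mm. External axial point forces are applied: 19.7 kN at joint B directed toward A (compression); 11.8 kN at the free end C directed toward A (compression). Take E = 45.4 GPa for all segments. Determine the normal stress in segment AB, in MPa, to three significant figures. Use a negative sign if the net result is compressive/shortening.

-30.9 MPa

Internal axial forces (sectioning from the free end, tension +): N_BC = -11.8 kN, N_AB = -31.5 kN.
σ_AB = N_AB/A_AB = -31500/1020 = -30.88 MPa.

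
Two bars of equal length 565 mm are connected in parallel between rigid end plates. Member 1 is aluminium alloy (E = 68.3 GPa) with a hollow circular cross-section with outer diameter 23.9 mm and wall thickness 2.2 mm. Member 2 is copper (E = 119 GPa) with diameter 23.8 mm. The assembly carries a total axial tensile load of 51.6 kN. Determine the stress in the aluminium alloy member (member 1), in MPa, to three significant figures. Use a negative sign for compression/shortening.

55.8 MPa

A_1 = 150 mm².
A_2 = 444.9 mm².
Equal strain + equilibrium ⇒ each member carries load in proportion to AE: A₁E₁ = 10240000 N, A₂E₂ = 52940000 N, ΣAE = 63180000 N.
σ₁ = P·E₁/ΣAE = 51600·68300/63180000 = 55.78 MPa.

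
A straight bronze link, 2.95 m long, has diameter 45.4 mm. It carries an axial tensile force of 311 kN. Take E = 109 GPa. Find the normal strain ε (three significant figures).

A = 1619 mm².
σ = N/A = 192.1 MPa; ε = σ/E = 192.1/109000 = 1.763e-03.

0.00176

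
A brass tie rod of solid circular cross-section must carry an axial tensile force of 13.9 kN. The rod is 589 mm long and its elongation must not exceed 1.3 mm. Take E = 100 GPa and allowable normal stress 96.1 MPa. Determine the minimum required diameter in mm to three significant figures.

13.6 mm

Required area A ≥ P/σ_allow = 13900/96.1 = 144.6 mm².
For a solid circular section, d ≥ √(4A/π) = 13.57 mm.
Elongation limit: A ≥ PL/(Eδ_allow) = 13900·589/(100000·1.3) = 62.98 mm² ⇒ d ≥ 8.955 mm.
The stress limit governs.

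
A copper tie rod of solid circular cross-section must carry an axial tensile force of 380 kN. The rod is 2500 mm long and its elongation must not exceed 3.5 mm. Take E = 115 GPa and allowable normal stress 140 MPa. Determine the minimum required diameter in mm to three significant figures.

Required area A ≥ P/σ_allow = 380000/140 = 2714 mm².
For a solid circular section, d ≥ √(4A/π) = 58.79 mm.
Elongation limit: A ≥ PL/(Eδ_allow) = 380000·2500/(115000·3.5) = 2360 mm² ⇒ d ≥ 54.82 mm.
The stress limit governs.

58.8 mm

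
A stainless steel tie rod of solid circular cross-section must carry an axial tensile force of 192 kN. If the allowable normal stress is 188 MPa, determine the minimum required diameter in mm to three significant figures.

Required area A ≥ P/σ_allow = 192000/188 = 1021 mm².
For a solid circular section, d ≥ √(4A/π) = 36.06 mm.

36.1 mm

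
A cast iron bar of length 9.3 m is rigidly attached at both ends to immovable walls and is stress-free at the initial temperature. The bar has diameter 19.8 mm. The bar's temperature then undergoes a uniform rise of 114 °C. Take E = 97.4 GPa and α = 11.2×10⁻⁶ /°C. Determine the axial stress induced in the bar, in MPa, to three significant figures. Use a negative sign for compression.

-124 MPa

Free thermal expansion αLΔT = 11.2e-6 · 9300 · 114 = 11.87 mm.
The walls impose strain ε = −(11.87)/9300 = -1.2768e-03; σ = Eε = 97400 · -1.2768e-03 = -124.4 MPa.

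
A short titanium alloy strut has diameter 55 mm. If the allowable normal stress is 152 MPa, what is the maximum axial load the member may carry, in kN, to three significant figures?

A = 2376 mm².
P_max = σ_allow · A = 152 · 2376 = 361100 N = 361.1 kN.

361 kN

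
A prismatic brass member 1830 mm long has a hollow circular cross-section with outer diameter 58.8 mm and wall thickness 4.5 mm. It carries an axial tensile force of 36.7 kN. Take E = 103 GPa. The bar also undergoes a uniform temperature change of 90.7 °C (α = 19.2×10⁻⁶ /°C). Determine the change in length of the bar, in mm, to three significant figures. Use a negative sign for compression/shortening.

4.04 mm

A = 767.6 mm².
δ_mech = NL/(AE) = 36700·1830/(767.6·103000) = 0.8494 mm.
δ_thermal = αLΔT = 19.2e-6·1830·90.7 = 3.187 mm.
δ = δ_mech + δ_thermal = 4.036 mm.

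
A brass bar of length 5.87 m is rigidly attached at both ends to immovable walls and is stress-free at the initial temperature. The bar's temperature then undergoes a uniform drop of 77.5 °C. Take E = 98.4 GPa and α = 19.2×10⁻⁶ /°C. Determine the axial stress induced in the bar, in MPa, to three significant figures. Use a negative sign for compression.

Free thermal expansion αLΔT = 19.2e-6 · 5870 · -77.5 = -8.735 mm.
The walls impose strain ε = −(-8.735)/5870 = 1.4880e-03; σ = Eε = 98400 · 1.4880e-03 = 146.4 MPa.

146 MPa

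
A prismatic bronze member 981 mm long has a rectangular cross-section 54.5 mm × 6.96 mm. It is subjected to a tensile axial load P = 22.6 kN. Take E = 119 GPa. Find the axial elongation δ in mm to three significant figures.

A = 379.3 mm².
δ_mech = NL/(AE) = 22600·981/(379.3·119000) = 0.4912 mm.

0.491 mm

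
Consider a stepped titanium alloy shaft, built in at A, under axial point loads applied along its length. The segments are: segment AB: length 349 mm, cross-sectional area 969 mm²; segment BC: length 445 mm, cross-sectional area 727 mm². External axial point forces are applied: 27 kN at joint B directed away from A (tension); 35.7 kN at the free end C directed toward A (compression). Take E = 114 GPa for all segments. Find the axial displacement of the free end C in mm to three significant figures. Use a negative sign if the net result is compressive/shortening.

Internal axial forces (sectioning from the free end, tension +): N_BC = -35.7 kN, N_AB = -8.7 kN.
δ_AB = -8700·349/(969·114000) = -0.02749 mm
δ_BC = -35700·445/(727·114000) = -0.1917 mm
δ = Σδ_i = -0.2192 mm.

-0.219 mm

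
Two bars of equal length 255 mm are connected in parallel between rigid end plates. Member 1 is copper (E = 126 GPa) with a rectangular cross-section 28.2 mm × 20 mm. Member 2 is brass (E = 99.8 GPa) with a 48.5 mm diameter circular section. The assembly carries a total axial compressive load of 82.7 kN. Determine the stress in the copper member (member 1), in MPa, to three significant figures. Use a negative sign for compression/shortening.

-40.8 MPa

A_1 = 564 mm².
A_2 = 1847 mm².
Equal strain + equilibrium ⇒ each member carries load in proportion to AE: A₁E₁ = 71060000 N, A₂E₂ = 184400000 N, ΣAE = 255400000 N.
σ₁ = P·E₁/ΣAE = -82700·126000/255400000 = -40.79 MPa.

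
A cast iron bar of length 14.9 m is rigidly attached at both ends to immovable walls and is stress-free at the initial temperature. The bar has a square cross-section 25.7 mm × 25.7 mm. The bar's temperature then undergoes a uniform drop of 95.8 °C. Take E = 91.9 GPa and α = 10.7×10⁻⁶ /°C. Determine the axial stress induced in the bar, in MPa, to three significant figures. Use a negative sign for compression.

Free thermal expansion αLΔT = 10.7e-6 · 14900 · -95.8 = -15.27 mm.
The walls impose strain ε = −(-15.27)/14900 = 1.0251e-03; σ = Eε = 91900 · 1.0251e-03 = 94.2 MPa.

94.2 MPa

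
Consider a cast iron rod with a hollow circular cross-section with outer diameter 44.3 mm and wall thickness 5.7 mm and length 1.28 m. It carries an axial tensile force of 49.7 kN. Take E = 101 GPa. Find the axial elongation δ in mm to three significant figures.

0.911 mm

A = 691.2 mm².
δ_mech = NL/(AE) = 49700·1280/(691.2·101000) = 0.9112 mm.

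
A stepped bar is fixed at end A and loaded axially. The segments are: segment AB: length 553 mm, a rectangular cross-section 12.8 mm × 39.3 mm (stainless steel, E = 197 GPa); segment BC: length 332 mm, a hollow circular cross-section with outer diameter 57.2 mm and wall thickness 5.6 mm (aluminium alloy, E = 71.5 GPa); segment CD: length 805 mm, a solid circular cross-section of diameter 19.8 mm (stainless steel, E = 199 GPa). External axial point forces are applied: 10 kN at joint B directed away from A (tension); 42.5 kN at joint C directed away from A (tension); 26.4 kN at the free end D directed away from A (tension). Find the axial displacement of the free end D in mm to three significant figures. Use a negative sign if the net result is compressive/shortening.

Internal axial forces (sectioning from the free end, tension +): N_CD = 26.4 kN, N_BC = 68.9 kN, N_AB = 78.9 kN.
A_AB = 503 mm².
A_BC = 907.8 mm².
A_CD = 307.9 mm².
δ_AB = 78900·553/(503·197000) = 0.4403 mm
δ_BC = 68900·332/(907.8·71500) = 0.3524 mm
δ_CD = 26400·805/(307.9·199000) = 0.3468 mm
δ = Σδ_i = 1.14 mm.

1.14 mm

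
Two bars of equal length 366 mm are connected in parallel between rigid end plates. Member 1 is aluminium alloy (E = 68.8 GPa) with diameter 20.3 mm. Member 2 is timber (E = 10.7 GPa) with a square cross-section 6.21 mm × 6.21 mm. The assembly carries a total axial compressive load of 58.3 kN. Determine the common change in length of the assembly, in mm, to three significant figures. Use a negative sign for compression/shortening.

A_1 = 323.7 mm².
A_2 = 38.56 mm².
Equal strain + equilibrium ⇒ each member carries load in proportion to AE: A₁E₁ = 22270000 N, A₂E₂ = 412600 N, ΣAE = 22680000 N.
δ = PL/ΣAE = -58300·366/22680000 = -0.9408 mm.

-0.941 mm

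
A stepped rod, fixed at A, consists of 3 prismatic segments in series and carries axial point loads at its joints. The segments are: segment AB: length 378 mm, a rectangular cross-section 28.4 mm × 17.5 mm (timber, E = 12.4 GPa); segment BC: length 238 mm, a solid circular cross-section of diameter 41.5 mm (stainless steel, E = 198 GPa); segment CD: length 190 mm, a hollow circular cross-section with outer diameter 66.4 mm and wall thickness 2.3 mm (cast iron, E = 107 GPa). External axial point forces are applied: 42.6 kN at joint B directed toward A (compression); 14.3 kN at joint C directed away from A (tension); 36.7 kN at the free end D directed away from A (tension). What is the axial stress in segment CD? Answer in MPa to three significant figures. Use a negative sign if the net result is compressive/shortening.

79.2 MPa

Internal axial forces (sectioning from the free end, tension +): N_CD = 36.7 kN, N_BC = 51 kN, N_AB = 8.4 kN.
A_CD = 463.2 mm².
σ_CD = N_CD/A_CD = 36700/463.2 = 79.24 MPa.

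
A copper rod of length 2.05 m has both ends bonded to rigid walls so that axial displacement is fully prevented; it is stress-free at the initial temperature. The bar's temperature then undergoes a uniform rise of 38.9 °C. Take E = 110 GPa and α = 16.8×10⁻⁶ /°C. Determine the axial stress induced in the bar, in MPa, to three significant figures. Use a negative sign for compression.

-71.9 MPa

Free thermal expansion αLΔT = 16.8e-6 · 2050 · 38.9 = 1.34 mm.
The walls impose strain ε = −(1.34)/2050 = -6.5352e-04; σ = Eε = 110000 · -6.5352e-04 = -71.89 MPa.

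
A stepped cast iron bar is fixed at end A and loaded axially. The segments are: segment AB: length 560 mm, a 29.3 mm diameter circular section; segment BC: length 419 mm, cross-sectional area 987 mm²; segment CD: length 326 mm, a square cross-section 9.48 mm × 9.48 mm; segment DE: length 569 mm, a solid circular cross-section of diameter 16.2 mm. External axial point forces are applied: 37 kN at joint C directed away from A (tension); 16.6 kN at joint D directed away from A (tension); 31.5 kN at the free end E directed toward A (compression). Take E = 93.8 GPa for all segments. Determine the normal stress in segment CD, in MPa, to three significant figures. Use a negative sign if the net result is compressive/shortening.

-166 MPa

Internal axial forces (sectioning from the free end, tension +): N_DE = -31.5 kN, N_CD = -14.9 kN, N_BC = 22.1 kN, N_AB = 22.1 kN.
A_CD = 89.87 mm².
σ_CD = N_CD/A_CD = -14900/89.87 = -165.8 MPa.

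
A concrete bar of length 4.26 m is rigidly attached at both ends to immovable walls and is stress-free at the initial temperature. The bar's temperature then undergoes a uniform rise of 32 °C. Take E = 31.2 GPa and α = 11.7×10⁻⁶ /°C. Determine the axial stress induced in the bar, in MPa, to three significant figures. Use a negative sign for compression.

-11.7 MPa

Free thermal expansion αLΔT = 11.7e-6 · 4260 · 32 = 1.595 mm.
The walls impose strain ε = −(1.595)/4260 = -3.7440e-04; σ = Eε = 31200 · -3.7440e-04 = -11.68 MPa.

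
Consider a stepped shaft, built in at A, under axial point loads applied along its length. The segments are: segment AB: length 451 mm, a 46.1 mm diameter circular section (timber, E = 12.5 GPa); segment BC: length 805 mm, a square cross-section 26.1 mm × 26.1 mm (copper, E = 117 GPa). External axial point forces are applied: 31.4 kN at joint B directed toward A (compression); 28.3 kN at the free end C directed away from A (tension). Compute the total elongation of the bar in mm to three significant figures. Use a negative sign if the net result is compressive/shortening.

0.219 mm

Internal axial forces (sectioning from the free end, tension +): N_BC = 28.3 kN, N_AB = -3.1 kN.
A_AB = 1669 mm².
A_BC = 681.2 mm².
δ_AB = -3100·451/(1669·12500) = -0.06701 mm
δ_BC = 28300·805/(681.2·117000) = 0.2858 mm
δ = Σδ_i = 0.2188 mm.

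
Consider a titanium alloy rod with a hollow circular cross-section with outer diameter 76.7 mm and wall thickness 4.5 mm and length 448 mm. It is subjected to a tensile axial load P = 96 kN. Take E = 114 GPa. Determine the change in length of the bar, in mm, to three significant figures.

A = 1021 mm².
δ_mech = NL/(AE) = 96000·448/(1021·114000) = 0.3696 mm.

0.370 mm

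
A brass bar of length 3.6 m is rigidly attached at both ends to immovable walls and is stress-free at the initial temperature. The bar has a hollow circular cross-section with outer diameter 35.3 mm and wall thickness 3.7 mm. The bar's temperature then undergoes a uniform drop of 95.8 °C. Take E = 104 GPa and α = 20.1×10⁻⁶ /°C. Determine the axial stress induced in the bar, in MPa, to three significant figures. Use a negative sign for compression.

200 MPa

Free thermal expansion αLΔT = 20.1e-6 · 3600 · -95.8 = -6.932 mm.
The walls impose strain ε = −(-6.932)/3600 = 1.9256e-03; σ = Eε = 104000 · 1.9256e-03 = 200.3 MPa.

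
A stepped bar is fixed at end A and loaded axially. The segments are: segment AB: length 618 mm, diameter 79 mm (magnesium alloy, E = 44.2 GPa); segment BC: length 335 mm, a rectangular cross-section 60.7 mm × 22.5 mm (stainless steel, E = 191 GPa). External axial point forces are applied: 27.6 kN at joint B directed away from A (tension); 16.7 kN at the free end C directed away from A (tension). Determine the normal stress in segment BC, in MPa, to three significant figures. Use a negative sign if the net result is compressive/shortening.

Internal axial forces (sectioning from the free end, tension +): N_BC = 16.7 kN, N_AB = 44.3 kN.
A_BC = 1366 mm².
σ_BC = N_BC/A_BC = 16700/1366 = 12.23 MPa.

12.2 MPa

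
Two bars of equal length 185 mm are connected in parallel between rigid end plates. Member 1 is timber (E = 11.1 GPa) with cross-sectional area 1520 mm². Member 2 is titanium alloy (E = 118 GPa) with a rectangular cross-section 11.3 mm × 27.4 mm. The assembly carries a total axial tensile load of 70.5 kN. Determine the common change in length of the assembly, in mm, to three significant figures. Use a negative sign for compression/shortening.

A_2 = 309.6 mm².
Equal strain + equilibrium ⇒ each member carries load in proportion to AE: A₁E₁ = 16870000 N, A₂E₂ = 36540000 N, ΣAE = 53410000 N.
δ = PL/ΣAE = 70500·185/53410000 = 0.2442 mm.

0.244 mm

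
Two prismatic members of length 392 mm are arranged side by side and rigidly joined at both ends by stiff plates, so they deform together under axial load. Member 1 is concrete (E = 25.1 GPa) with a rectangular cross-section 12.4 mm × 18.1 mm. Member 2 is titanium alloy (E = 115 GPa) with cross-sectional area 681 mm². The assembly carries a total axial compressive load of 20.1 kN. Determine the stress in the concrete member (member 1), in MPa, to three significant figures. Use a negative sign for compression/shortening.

A_1 = 224.4 mm².
Equal strain + equilibrium ⇒ each member carries load in proportion to AE: A₁E₁ = 5633000 N, A₂E₂ = 78320000 N, ΣAE = 83950000 N.
σ₁ = P·E₁/ΣAE = -20100·25100/83950000 = -6.01 MPa.

-6.01 MPa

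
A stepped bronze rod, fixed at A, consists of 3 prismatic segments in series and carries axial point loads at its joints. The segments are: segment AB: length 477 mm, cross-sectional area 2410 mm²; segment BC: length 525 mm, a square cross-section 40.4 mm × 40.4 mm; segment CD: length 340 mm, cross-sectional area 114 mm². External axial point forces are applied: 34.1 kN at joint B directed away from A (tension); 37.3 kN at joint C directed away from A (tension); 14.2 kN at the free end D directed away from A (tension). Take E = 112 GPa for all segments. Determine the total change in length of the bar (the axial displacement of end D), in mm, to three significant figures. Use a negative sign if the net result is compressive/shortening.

0.677 mm

Internal axial forces (sectioning from the free end, tension +): N_CD = 14.2 kN, N_BC = 51.5 kN, N_AB = 85.6 kN.
A_BC = 1632 mm².
δ_AB = 85600·477/(2410·112000) = 0.1513 mm
δ_BC = 51500·525/(1632·112000) = 0.1479 mm
δ_CD = 14200·340/(114·112000) = 0.3781 mm
δ = Σδ_i = 0.6773 mm.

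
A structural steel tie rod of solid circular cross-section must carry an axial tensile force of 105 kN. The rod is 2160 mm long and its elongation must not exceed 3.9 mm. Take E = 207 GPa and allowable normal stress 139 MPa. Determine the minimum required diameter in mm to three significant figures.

Required area A ≥ P/σ_allow = 105000/139 = 755.4 mm².
For a solid circular section, d ≥ √(4A/π) = 31.01 mm.
Elongation limit: A ≥ PL/(Eδ_allow) = 105000·2160/(207000·3.9) = 280.9 mm² ⇒ d ≥ 18.91 mm.
The stress limit governs.

31.0 mm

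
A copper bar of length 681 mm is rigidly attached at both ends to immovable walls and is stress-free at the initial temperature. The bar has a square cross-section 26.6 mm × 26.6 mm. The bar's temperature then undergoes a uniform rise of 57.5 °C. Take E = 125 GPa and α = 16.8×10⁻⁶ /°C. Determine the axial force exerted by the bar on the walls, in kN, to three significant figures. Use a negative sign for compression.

Free thermal expansion αLΔT = 16.8e-6 · 681 · 57.5 = 0.6578 mm.
The walls impose strain ε = −(0.6578)/681 = -9.6600e-04; σ = Eε = 125000 · -9.6600e-04 = -120.7 MPa.
Wall reaction R = σ·A = -120.7·707.6 = -85440 N = -85.44 kN.

-85.4 kN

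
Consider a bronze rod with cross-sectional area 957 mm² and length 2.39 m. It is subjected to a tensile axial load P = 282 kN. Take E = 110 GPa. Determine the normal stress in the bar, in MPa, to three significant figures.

295 MPa

σ = N/A = 282000/957 = 294.7 MPa.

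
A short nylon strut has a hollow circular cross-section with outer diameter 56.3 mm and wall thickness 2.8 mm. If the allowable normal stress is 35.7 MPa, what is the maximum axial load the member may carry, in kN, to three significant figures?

16.8 kN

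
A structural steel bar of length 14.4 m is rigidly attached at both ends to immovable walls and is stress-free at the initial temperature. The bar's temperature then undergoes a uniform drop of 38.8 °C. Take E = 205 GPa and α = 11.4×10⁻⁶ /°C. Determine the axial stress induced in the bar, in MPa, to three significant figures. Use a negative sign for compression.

Free thermal expansion αLΔT = 11.4e-6 · 14400 · -38.8 = -6.369 mm.
The walls impose strain ε = −(-6.369)/14400 = 4.4232e-04; σ = Eε = 205000 · 4.4232e-04 = 90.68 MPa.

90.7 MPa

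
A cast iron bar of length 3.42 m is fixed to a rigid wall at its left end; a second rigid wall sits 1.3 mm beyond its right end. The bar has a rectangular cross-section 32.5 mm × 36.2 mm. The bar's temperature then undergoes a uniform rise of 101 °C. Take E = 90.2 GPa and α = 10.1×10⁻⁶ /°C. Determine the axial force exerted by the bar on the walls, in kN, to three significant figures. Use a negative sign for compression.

Free thermal expansion αLΔT = 10.1e-6 · 3420 · 101 = 3.489 mm.
The walls engage after the gap closes; constrained expansion = 3.489 − 1.3 = 2.189 mm.
The walls impose strain ε = −(2.189)/3420 = -6.3998e-04; σ = Eε = 90200 · -6.3998e-04 = -57.73 MPa.
Wall reaction R = σ·A = -57.73·1176 = -67920 N = -67.92 kN.

-67.9 kN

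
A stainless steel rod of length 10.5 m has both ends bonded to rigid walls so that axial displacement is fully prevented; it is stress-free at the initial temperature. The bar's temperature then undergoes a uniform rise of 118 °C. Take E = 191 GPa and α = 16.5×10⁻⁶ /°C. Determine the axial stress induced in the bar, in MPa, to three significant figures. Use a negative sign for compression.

-372 MPa

Free thermal expansion αLΔT = 16.5e-6 · 10500 · 118 = 20.44 mm.
The walls impose strain ε = −(20.44)/10500 = -1.9470e-03; σ = Eε = 191000 · -1.9470e-03 = -371.9 MPa.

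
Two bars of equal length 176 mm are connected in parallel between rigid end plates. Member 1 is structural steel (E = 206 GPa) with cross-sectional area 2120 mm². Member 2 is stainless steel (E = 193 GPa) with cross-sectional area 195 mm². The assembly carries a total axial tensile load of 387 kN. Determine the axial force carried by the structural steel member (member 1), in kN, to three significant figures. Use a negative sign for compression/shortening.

Equal strain + equilibrium ⇒ each member carries load in proportion to AE: A₁E₁ = 436700000 N, A₂E₂ = 37640000 N, ΣAE = 474400000 N.
F₁ = P·A₁E₁/ΣAE = 387000·436700000/474400000 = 356300 N.

356 kN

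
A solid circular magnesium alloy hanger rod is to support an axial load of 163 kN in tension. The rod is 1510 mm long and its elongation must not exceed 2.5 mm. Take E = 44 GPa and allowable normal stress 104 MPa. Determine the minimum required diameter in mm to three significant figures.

Required area A ≥ P/σ_allow = 163000/104 = 1567 mm².
For a solid circular section, d ≥ √(4A/π) = 44.67 mm.
Elongation limit: A ≥ PL/(Eδ_allow) = 163000·1510/(44000·2.5) = 2238 mm² ⇒ d ≥ 53.38 mm.
The elongation limit governs.

53.4 mm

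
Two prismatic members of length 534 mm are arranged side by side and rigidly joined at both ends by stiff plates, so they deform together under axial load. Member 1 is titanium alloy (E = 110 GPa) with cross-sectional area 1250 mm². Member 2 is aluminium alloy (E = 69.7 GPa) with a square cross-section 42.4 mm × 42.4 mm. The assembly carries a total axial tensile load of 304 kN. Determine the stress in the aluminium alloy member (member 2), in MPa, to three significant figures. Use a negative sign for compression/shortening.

80.6 MPa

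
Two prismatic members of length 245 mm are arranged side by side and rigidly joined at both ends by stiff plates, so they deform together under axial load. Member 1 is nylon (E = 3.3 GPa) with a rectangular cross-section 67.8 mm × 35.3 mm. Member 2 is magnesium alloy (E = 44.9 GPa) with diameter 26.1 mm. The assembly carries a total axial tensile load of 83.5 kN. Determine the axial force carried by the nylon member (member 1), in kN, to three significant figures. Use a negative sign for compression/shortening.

A_1 = 2393 mm².
A_2 = 535 mm².
Equal strain + equilibrium ⇒ each member carries load in proportion to AE: A₁E₁ = 7898000 N, A₂E₂ = 24020000 N, ΣAE = 31920000 N.
F₁ = P·A₁E₁/ΣAE = 83500·7898000/31920000 = 20660 N.

20.7 kN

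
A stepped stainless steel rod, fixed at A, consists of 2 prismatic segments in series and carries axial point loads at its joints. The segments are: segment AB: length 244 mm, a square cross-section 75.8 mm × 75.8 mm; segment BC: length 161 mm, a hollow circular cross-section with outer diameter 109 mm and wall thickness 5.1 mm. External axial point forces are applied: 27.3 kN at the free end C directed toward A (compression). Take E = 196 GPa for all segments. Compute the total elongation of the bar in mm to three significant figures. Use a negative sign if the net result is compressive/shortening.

-0.0194 mm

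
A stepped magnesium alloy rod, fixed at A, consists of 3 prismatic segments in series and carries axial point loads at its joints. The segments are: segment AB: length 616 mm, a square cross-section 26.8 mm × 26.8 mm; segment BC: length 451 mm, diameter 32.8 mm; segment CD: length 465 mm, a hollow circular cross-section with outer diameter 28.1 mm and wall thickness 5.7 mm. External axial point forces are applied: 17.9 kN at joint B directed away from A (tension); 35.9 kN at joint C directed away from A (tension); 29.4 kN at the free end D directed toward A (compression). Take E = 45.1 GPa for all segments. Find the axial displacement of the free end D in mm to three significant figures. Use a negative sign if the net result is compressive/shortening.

-0.215 mm

Internal axial forces (sectioning from the free end, tension +): N_CD = -29.4 kN, N_BC = 6.5 kN, N_AB = 24.4 kN.
A_AB = 718.2 mm².
A_BC = 845 mm².
A_CD = 401.1 mm².
δ_AB = 24400·616/(718.2·45100) = 0.464 mm
δ_BC = 6500·451/(845·45100) = 0.07693 mm
δ_CD = -29400·465/(401.1·45100) = -0.7557 mm
δ = Σδ_i = -0.2148 mm.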